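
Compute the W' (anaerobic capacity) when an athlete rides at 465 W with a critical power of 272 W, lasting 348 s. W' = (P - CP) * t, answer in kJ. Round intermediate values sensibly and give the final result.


Above-CP power = 193 W
Duration = 348 s
W' = 193 * 348 = 67164 J
Convert: 67164 / 1000 = 67.164 kJ

67.164 kJ


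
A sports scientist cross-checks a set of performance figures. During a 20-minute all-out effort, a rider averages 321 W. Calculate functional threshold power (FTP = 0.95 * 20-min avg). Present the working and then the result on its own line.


FTP = 0.95 * 321
= 304.95 W

304.95 W


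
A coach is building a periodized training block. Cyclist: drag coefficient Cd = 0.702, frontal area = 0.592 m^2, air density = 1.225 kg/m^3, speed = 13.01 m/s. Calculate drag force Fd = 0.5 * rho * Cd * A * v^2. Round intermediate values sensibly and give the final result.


v^2 = 13.01^2 = 169.2601
Fd = 0.5 * 1.225 * 0.702 * 0.592 * 169.2601
= 43.084 N

43.084 N


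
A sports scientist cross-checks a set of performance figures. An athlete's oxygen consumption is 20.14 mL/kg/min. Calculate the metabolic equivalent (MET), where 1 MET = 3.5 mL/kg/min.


MET = VO2 / 3.5
= 20.14 / 3.5
= 5.75 METs

5.75 METs


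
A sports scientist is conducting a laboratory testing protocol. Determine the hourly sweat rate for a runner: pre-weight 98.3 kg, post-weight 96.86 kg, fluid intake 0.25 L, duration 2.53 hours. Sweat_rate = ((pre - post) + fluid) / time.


Mass lost = 98.3 - 96.86 = 1.44 kg
Add fluid consumed: 1.44 + 0.25 = 1.69 L total sweat
Sweat rate = 1.69 / 2.53 = 0.668 L/h

0.668 L/h


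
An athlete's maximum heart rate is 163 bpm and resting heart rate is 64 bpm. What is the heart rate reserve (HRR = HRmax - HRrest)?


HRR = HRmax - HRrest
= 163 - 64
= 99 bpm

99 bpm


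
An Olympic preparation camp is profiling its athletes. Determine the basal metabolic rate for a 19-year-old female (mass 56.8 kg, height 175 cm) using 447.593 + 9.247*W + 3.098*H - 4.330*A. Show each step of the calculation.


BMR = 447.593 + 9.247*56.8 + 3.098*175 - 4.330*19
= 1432.7 kcal/day

1432.7 kcal/day


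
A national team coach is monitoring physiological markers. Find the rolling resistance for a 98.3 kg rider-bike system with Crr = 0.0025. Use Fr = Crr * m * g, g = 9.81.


m * g = 98.3 * 9.81 = 964.323 N
Fr = 0.0025 * 964.323 = 2.411 N

2.411 N


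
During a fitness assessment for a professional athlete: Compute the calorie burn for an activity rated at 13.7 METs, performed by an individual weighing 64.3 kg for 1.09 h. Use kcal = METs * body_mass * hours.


Product of METs and mass = 13.7 * 64.3 = 880.91
Total kcal = 880.91 * 1.09 = 960.19 kcal

960.19 kcal


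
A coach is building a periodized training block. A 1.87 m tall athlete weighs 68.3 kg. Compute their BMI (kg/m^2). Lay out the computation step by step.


height^2 = 3.4969 m^2
BMI = 68.3 / 3.4969 = 19.53 kg/m^2

19.53 kg/m^2


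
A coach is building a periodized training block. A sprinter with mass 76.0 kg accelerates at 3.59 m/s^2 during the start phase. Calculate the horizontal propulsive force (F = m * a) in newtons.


F = m * a
= 76.0 * 3.59
= 272.84 N

272.84 N


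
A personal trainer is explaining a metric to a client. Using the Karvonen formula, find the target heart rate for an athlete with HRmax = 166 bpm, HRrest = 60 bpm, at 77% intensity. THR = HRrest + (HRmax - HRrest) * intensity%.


HRR = 166 - 60 = 106
THR = 60 + 106 * 0.77
= 60 + 81.62
= 141.62 bpm

141.62 bpm


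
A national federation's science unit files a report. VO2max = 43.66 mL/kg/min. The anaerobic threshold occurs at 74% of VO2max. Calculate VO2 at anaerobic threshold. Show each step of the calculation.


AT fraction = 74 / 100 = 0.74
AT VO2 = 43.66 * 0.74
= 32.31 mL/kg/min

32.31 mL/kg/min


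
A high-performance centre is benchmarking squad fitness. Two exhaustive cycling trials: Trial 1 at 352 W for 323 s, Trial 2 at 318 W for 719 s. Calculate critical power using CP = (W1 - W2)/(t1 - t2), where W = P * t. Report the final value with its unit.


W1 = 352 * 323 = 113696 J
W2 = 318 * 719 = 228642 J
CP = (113696 - 228642) / (323 - 719)
= -114946 / -396
= 290.27 W

290.27 W


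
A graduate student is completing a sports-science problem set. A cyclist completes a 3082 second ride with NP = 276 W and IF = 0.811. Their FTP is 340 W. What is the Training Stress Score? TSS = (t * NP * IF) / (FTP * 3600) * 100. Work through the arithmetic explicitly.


t * NP * IF = 3082 * 276 * 0.811 = 689862.552
FTP * 3600 = 1224000
TSS = (689862.552 / 1224000) * 100 = 56.36

56.36 TSS


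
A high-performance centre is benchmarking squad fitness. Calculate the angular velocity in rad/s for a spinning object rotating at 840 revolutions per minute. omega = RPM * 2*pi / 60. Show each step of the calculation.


omega = RPM * 2*pi / 60
= 840 * 6.28318531 / 60
= 87.965 rad/s

87.965 rad/s


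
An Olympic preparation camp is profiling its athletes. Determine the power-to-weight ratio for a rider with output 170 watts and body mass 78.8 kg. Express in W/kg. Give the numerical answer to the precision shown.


P/W = 170 / 78.8 = 2.157 W/kg

2.157 W/kg


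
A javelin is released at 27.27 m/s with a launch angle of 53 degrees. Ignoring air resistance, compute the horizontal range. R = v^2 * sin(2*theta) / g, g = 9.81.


Launch speed squared = 743.6529
sin(2 * 53 deg) = 0.961262
Range = 743.6529 * 0.961262 / 9.81
= 72.869 m

72.869 m


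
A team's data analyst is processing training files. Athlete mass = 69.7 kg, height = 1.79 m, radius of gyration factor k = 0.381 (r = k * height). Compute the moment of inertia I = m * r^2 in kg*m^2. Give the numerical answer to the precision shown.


r = k * height = 0.381 * 1.79 = 0.68199 m
r^2 = 0.68199^2 = 0.46511
I = 69.7 * 0.46511 = 32.418 kg*m^2

32.418 kg*m^2


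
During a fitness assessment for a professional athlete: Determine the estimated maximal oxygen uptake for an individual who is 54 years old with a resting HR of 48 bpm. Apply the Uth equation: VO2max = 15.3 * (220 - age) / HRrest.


HRmax = 220 - 54 = 166
VO2max = 15.3 * (166 / 48)
= 15.3 * 3.4583
= 52.91 mL/kg/min

52.91 mL/kg/min


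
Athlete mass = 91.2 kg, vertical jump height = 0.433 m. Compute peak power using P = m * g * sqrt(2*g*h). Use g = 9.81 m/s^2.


sqrt(2 * 9.81 * 0.433) = sqrt(8.49546) = 2.914697 m/s
P = 91.2 * 9.81 * 2.914697
= 2607.7 W

2607.7 W


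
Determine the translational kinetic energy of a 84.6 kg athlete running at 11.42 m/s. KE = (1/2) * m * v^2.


KE = 0.5 * m * v^2
= 0.5 * 84.6 * 11.42^2
= 0.5 * 84.6 * 130.4164
= 5516.61 J

5516.61 J


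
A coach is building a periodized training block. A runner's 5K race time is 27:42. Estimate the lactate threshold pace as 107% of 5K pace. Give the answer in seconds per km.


Total race time = 27*60 + 42 = 1662 seconds
5K pace = 1662 / 5 = 332.4 sec/km
LT pace = 332.4 * 1.07 = 355.67 sec/km

355.67 s/km


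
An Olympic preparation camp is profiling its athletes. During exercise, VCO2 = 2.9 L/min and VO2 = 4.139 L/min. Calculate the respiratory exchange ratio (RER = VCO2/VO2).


RER = VCO2 / VO2
= 2.9 / 4.139
= 0.7007

0.7007


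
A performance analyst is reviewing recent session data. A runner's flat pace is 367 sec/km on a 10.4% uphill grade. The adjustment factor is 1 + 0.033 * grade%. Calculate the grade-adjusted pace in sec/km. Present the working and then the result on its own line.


Factor = 1 + 0.033 * 10.4 = 1.3432
Adjusted pace = 367 * 1.3432
= 492.95 sec/km

492.95 s/km


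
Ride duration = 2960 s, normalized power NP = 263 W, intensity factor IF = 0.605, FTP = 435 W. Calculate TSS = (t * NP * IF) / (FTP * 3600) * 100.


Numerator = 2960 * 263 * 0.605 = 470980.4
Denominator = 435 * 3600 = 1566000
TSS = 470980.4 / 1566000 * 100
= 30.08

30.08 TSS


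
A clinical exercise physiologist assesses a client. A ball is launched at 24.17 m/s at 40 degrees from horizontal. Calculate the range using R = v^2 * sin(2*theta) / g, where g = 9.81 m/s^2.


sin(2 * 40) = sin(80) = 0.984808
v^2 = 24.17^2 = 584.1889
R = 584.1889 * 0.984808 / 9.81
= 58.646 m

58.646 m


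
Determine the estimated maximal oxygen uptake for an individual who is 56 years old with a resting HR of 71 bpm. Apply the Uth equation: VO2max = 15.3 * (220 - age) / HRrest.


HRmax = 220 - 56 = 164
VO2max = 15.3 * (164 / 71)
= 15.3 * 2.3099
= 35.34 mL/kg/min

35.34 mL/kg/min


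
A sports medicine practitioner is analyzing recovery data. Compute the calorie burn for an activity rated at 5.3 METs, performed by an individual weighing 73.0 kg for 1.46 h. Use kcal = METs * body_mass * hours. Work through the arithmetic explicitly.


Product of METs and mass = 5.3 * 73.0 = 386.9
Total kcal = 386.9 * 1.46 = 564.87 kcal

564.87 kcal


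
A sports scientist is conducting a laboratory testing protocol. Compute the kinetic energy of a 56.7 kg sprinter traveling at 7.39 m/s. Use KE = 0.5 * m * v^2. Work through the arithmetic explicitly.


Velocity squared = 54.6121
KE = 0.5 * 56.7 * 54.6121 = 1548.25 J

1548.25 J


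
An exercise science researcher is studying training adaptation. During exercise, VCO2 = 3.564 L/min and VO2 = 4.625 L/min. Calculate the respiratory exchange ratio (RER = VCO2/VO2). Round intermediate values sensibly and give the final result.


RER = VCO2 / VO2
= 3.564 / 4.625
= 0.7706

0.7706


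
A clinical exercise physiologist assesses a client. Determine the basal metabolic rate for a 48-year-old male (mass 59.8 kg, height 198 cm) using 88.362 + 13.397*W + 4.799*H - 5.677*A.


BMR = 88.362 + 13.397*59.8 + 4.799*198 - 5.677*48
= 1567.21 kcal/day

1567.21 kcal/day


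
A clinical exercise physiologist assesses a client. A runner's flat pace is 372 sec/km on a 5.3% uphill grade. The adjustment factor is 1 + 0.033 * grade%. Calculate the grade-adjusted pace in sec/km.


Factor = 1 + 0.033 * 5.3 = 1.1749
Adjusted pace = 372 * 1.1749
= 437.06 sec/km

437.06 s/km


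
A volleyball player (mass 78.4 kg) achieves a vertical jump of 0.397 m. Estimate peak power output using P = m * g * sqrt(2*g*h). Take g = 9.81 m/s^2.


2 * g * h = 2 * 9.81 * 0.397 = 7.78914
sqrt(7.78914) = 2.790903 m/s
P = 78.4 * 9.81 * 2.790903 = 2146.49 W

2146.49 W


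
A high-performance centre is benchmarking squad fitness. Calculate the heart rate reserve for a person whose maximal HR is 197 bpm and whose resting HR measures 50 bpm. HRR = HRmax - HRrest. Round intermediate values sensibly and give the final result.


HRmax = 197 bpm
HRrest = 50 bpm
HRR = 197 - 50 = 147 bpm

147 bpm


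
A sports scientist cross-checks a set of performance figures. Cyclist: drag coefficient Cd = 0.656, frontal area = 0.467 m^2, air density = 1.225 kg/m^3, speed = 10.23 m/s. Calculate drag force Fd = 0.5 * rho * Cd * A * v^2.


v^2 = 10.23^2 = 104.6529
Fd = 0.5 * 1.225 * 0.656 * 0.467 * 104.6529
= 19.637 N

19.637 N


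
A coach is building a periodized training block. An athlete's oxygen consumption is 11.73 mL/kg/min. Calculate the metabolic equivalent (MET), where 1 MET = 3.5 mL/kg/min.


MET = VO2 / 3.5
= 11.73 / 3.5
= 3.35 METs

3.35 METs


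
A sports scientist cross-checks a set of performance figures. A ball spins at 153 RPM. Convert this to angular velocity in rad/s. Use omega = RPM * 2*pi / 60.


omega = 153 * 2 * pi / 60
= 153 * 6.28318531 / 60
= 961.327 / 60
= 16.022 rad/s

16.022 rad/s


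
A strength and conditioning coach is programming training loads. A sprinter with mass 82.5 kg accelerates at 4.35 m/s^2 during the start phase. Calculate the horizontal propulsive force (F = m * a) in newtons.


F = m * a
= 82.5 * 4.35
= 358.88 N

358.88 N


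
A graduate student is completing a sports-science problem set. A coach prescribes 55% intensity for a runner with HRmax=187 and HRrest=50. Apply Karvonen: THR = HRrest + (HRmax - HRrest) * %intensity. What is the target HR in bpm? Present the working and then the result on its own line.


Heart rate reserve = 187 - 50 = 137
Intensity fraction = 55 / 100 = 0.55
THR = 50 + 137 * 0.55 = 125.35 bpm

125.35 bpm


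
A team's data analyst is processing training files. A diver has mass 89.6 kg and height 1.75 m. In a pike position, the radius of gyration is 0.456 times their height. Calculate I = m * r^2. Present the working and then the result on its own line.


r = 0.456 * 1.75 = 0.798 m
I = m * r^2 = 89.6 * 0.636804 = 57.058 kg*m^2

57.058 kg*m^2


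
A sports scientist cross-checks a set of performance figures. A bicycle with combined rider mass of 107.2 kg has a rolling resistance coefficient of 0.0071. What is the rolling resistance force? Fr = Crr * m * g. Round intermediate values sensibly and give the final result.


Fr = 0.0071 * 107.2 * 9.81
= 0.76112 * 9.81
= 7.467 N

7.467 N


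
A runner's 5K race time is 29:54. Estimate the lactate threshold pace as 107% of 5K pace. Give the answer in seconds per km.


Total race time = 29*60 + 54 = 1794 seconds
5K pace = 1794 / 5 = 358.8 sec/km
LT pace = 358.8 * 1.07 = 383.92 sec/km

383.92 s/km


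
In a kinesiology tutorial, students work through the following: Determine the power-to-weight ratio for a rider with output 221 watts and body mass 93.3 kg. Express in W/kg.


P/W = 221 / 93.3 = 2.369 W/kg

2.369 W/kg


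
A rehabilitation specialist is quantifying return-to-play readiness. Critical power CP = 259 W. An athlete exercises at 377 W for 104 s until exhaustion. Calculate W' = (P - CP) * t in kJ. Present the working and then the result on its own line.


P - CP = 377 - 259 = 118 W
W' = 118 * 104 = 12272 J
= 12272 / 1000 = 12.272 kJ

12.272 kJ


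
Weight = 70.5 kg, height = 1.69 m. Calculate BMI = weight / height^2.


height^2 = 1.69^2 = 2.8561
BMI = 70.5 / 2.8561 = 24.68 kg/m^2

24.68 kg/m^2


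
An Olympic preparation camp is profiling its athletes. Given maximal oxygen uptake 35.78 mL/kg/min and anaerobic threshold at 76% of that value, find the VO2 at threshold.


Percentage as decimal = 0.76
VO2 at AT = 35.78 * 0.76 = 27.19 mL/kg/min

27.19 mL/kg/min


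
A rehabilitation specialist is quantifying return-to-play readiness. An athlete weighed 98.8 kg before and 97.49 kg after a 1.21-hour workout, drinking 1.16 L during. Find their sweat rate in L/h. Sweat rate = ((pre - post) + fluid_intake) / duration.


Body mass change = 1.31 kg
Total sweat loss = 1.31 + 1.16 = 2.47 L
Rate = 2.47 / 1.21 = 2.041 L/h

2.041 L/h


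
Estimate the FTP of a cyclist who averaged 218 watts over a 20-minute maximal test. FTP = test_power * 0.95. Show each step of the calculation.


FTP = 218 * 0.95 = 207.1 W

207.1 W


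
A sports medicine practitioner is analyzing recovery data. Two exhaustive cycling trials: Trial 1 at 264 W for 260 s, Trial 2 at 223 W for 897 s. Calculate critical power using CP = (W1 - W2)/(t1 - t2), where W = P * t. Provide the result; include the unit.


W1 = 264 * 260 = 68640 J
W2 = 223 * 897 = 200031 J
CP = (68640 - 200031) / (260 - 897)
= -131391 / -637
= 206.27 W

206.27 W


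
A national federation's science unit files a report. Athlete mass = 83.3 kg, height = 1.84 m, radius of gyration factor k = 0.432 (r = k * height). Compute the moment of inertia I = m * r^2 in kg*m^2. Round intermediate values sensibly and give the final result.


r = k * height = 0.432 * 1.84 = 0.79488 m
r^2 = 0.79488^2 = 0.631834
I = 83.3 * 0.631834 = 52.632 kg*m^2

52.632 kg*m^2


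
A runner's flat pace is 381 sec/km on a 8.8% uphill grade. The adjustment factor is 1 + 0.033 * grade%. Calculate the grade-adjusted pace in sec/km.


Factor = 1 + 0.033 * 8.8 = 1.2904
Adjusted pace = 381 * 1.2904
= 491.64 sec/km

491.64 s/km


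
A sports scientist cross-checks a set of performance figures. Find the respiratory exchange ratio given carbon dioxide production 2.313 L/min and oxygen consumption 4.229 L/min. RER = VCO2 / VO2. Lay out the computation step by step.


VCO2 = 2.313 L/min
VO2 = 4.229 L/min
RER = 2.313 / 4.229 = 0.5469

0.5469


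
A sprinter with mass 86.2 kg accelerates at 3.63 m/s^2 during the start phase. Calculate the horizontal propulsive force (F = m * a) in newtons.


F = m * a
= 86.2 * 3.63
= 312.91 N

312.91 N


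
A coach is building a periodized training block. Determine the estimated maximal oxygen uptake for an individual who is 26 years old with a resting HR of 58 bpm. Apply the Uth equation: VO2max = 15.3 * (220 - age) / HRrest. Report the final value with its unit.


HRmax = 220 - 26 = 194
VO2max = 15.3 * (194 / 58)
= 15.3 * 3.3448
= 51.18 mL/kg/min

51.18 mL/kg/min


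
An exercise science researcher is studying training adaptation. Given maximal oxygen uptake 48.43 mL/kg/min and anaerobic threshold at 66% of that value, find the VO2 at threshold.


Percentage as decimal = 0.66
VO2 at AT = 48.43 * 0.66 = 31.96 mL/kg/min

31.96 mL/kg/min


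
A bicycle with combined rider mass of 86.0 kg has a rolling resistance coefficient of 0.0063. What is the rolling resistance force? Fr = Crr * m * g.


Fr = 0.0063 * 86.0 * 9.81
= 0.5418 * 9.81
= 5.315 N

5.315 N


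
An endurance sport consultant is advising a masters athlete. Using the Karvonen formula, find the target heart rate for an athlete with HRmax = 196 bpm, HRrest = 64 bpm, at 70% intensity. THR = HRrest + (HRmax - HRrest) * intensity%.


HRR = 196 - 64 = 132
THR = 64 + 132 * 0.7
= 64 + 92.4
= 156.4 bpm

156.4 bpm


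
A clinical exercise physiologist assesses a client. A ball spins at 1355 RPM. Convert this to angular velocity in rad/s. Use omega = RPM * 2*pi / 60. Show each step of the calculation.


omega = 1355 * 2 * pi / 60
= 1355 * 6.28318531 / 60
= 8513.716 / 60
= 141.895 rad/s

141.895 rad/s


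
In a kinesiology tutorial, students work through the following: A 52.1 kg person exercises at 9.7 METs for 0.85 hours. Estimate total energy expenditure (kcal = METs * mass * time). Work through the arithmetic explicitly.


Energy = METs * mass(kg) * time(h)
= 9.7 * 52.1 * 0.85
= 429.56 kcal

429.56 kcal


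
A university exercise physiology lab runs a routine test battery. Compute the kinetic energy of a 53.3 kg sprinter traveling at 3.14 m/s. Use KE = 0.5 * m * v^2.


Velocity squared = 9.8596
KE = 0.5 * 53.3 * 9.8596 = 262.76 J

262.76 J


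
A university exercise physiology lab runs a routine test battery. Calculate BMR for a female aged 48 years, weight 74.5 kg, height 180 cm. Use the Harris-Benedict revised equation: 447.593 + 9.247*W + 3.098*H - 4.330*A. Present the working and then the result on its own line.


Substituting values:
W term = 9.247 * 74.5 = 688.9015
H term = 3.098 * 180 = 557.64
A term = 4.330 * 48 = 207.84
BMR = 1486.29 kcal/day

1486.29 kcal/day


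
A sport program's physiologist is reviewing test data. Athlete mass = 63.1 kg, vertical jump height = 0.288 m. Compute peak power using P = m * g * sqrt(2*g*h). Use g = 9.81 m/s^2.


sqrt(2 * 9.81 * 0.288) = sqrt(5.65056) = 2.377091 m/s
P = 63.1 * 9.81 * 2.377091
= 1471.45 W

1471.45 W


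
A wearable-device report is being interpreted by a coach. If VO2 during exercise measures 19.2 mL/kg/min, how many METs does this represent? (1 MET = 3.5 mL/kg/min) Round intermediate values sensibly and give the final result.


METs = VO2 / 3.5 = 19.2 / 3.5 = 5.49

5.49 METs


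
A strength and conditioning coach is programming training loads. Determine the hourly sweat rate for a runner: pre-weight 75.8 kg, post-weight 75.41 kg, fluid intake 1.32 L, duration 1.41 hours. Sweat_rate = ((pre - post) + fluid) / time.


Mass lost = 75.8 - 75.41 = 0.39 kg
Add fluid consumed: 0.39 + 1.32 = 1.71 L total sweat
Sweat rate = 1.71 / 1.41 = 1.213 L/h

1.213 L/h


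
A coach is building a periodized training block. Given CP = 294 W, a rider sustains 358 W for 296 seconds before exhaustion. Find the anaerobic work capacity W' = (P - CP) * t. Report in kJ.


Excess power = 358 - 294 = 64 W
Work above CP = 64 * 296 = 18944 J
W' = 18.944 kJ

18.944 kJ


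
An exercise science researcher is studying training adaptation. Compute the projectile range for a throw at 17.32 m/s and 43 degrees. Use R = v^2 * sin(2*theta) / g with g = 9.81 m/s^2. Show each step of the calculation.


Two times the angle = 86 degrees
sin(86) = 0.997564
R = 299.9824 * 0.997564 / 9.81 = 30.505 m

30.505 m


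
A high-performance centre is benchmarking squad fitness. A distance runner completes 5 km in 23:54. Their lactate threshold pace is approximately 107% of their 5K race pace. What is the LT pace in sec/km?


Convert to seconds: 23 min 54 s = 1434 s
Pace per km = 1434 / 5 = 286.8 s/km
LT pace = 286.8 * 1.07 = 306.88 s/km

306.88 s/km


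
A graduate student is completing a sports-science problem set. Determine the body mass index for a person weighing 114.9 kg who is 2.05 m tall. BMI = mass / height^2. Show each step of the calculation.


BMI = mass / height^2
= 114.9 / 2.05^2
= 114.9 / 4.2025
= 27.34 kg/m^2

27.34 kg/m^2


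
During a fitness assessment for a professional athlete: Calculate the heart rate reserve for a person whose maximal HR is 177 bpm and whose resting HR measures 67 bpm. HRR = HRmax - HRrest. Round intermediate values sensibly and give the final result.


HRmax = 177 bpm
HRrest = 67 bpm
HRR = 177 - 67 = 110 bpm

110 bpm


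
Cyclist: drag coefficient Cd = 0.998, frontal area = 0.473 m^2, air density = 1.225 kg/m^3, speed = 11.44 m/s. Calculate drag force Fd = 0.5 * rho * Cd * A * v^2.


v^2 = 11.44^2 = 130.8736
Fd = 0.5 * 1.225 * 0.998 * 0.473 * 130.8736
= 37.84 N

37.84 N


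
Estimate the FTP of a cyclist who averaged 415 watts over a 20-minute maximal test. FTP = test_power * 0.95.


FTP = 415 * 0.95 = 394.25 W

394.25 W


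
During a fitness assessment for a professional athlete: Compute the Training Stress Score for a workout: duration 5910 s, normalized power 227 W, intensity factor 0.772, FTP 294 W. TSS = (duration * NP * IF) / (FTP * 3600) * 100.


Product = 5910 * 227 * 0.772 = 1035692.04
Base = 294 * 3600 = 1058400
TSS = 1035692.04 / 1058400 * 100 = 97.85

97.85 TSS


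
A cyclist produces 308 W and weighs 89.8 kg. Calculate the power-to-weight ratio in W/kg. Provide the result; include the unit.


P/W = power / mass
= 308 / 89.8
= 3.43 W/kg

3.43 W/kg


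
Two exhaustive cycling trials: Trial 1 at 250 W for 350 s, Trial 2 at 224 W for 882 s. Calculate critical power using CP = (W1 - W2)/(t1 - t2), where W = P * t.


W1 = 250 * 350 = 87500 J
W2 = 224 * 882 = 197568 J
CP = (87500 - 197568) / (350 - 882)
= -110068 / -532
= 206.89 W

206.89 W


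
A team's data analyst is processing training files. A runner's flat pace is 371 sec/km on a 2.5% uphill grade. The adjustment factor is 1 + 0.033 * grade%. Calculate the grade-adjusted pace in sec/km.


Factor = 1 + 0.033 * 2.5 = 1.0825
Adjusted pace = 371 * 1.0825
= 401.61 sec/km

401.61 s/km


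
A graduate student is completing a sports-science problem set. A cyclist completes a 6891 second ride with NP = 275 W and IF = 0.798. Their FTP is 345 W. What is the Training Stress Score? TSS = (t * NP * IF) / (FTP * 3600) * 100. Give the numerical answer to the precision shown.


t * NP * IF = 6891 * 275 * 0.798 = 1512229.95
FTP * 3600 = 1242000
TSS = (1512229.95 / 1242000) * 100 = 121.76

121.76 TSS


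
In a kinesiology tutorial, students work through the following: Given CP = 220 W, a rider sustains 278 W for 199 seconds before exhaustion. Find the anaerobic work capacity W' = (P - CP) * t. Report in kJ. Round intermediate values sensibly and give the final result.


Excess power = 278 - 220 = 58 W
Work above CP = 58 * 199 = 11542 J
W' = 11.542 kJ

11.542 kJ


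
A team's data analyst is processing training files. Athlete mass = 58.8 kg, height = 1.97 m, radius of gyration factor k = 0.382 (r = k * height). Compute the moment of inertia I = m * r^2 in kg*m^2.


r = k * height = 0.382 * 1.97 = 0.75254 m
r^2 = 0.75254^2 = 0.566316
I = 58.8 * 0.566316 = 33.299 kg*m^2

33.299 kg*m^2


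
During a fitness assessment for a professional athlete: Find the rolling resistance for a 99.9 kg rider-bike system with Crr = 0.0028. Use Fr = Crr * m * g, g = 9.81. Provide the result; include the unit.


m * g = 99.9 * 9.81 = 980.019 N
Fr = 0.0028 * 980.019 = 2.744 N

2.744 N


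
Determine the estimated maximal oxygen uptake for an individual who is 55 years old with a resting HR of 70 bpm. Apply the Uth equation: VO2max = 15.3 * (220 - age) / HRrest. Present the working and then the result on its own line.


HRmax = 220 - 55 = 165
VO2max = 15.3 * (165 / 70)
= 15.3 * 2.3571
= 36.06 mL/kg/min

36.06 mL/kg/min


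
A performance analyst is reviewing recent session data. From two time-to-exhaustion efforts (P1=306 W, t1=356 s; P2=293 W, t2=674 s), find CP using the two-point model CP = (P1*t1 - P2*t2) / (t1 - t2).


Work in trial 1 = 108936 J
Work in trial 2 = 197482 J
Delta work = -88546 J
Delta time = -318 s
CP = -88546 / -318 = 278.45 W

278.45 W


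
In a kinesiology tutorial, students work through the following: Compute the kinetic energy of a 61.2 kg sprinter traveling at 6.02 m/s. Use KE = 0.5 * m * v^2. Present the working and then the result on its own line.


Velocity squared = 36.2404
KE = 0.5 * 61.2 * 36.2404 = 1108.96 J

1108.96 J


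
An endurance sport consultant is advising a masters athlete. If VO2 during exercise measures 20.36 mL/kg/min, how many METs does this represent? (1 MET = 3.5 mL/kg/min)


METs = VO2 / 3.5 = 20.36 / 3.5 = 5.82

5.82 METs


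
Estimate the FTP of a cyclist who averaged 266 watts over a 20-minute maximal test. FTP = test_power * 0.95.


FTP = 266 * 0.95 = 252.7 W

252.7 W


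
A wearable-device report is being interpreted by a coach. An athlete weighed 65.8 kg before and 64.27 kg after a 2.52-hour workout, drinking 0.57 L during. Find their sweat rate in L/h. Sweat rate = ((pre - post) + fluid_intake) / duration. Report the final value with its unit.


Body mass change = 1.53 kg
Total sweat loss = 1.53 + 0.57 = 2.1 L
Rate = 2.1 / 2.52 = 0.833 L/h

0.833 L/h


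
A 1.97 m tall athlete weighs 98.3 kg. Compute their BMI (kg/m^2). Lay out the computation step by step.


height^2 = 3.8809 m^2
BMI = 98.3 / 3.8809 = 25.33 kg/m^2

25.33 kg/m^2


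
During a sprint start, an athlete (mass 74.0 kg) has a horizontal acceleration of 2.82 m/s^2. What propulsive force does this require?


Propulsive force = mass * acceleration
= 74.0 kg * 2.82 m/s^2
= 208.68 N

208.68 N


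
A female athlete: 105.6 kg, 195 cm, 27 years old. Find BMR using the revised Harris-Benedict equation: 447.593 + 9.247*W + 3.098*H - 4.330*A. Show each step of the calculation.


Intercept = 447.593
Weight contribution = 9.247 * 105.6 = 976.4832
Height contribution = 3.098 * 195 = 604.11
Age contribution = 4.33 * 27 = 116.91
BMR = 447.593 + 976.4832 + 604.11 - 116.91
= 1911.28 kcal/day

1911.28 kcal/day


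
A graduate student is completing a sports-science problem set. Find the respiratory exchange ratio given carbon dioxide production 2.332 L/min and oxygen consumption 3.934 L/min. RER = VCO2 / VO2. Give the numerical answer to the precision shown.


VCO2 = 2.332 L/min
VO2 = 3.934 L/min
RER = 2.332 / 3.934 = 0.5928

0.5928


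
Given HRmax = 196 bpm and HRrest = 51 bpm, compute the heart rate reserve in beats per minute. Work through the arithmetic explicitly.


Heart rate reserve = maximum HR minus resting HR
HRR = 196 - 51 = 145 bpm

145 bpm


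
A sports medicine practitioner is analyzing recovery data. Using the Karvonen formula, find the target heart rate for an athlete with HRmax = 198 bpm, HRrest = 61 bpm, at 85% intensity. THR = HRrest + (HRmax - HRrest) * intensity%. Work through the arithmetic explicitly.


HRR = 198 - 61 = 137
THR = 61 + 137 * 0.85
= 61 + 116.45
= 177.45 bpm

177.45 bpm


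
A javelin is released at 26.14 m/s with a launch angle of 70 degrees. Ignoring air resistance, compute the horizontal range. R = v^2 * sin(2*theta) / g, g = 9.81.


Launch speed squared = 683.2996
sin(2 * 70 deg) = 0.642788
Range = 683.2996 * 0.642788 / 9.81
= 44.772 m

44.772 m


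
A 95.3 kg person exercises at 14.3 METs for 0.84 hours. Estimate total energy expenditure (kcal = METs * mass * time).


Energy = METs * mass(kg) * time(h)
= 14.3 * 95.3 * 0.84
= 1144.74 kcal

1144.74 kcal


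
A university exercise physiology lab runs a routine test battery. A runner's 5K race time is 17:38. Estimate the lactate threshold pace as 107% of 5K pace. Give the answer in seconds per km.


Total race time = 17*60 + 38 = 1058 seconds
5K pace = 1058 / 5 = 211.6 sec/km
LT pace = 211.6 * 1.07 = 226.41 sec/km

226.41 s/km


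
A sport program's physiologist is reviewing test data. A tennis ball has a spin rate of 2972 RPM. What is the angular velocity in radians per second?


Convert RPM to rad/s: multiply by 2*pi and divide by 60
omega = 2972 * 2 * pi / 60
= 311.227 rad/s

311.227 rad/s


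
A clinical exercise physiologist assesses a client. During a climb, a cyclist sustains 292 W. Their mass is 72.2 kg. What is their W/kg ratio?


Power-to-weight = 292 W / 72.2 kg
= 4.044 W/kg

4.044 W/kg


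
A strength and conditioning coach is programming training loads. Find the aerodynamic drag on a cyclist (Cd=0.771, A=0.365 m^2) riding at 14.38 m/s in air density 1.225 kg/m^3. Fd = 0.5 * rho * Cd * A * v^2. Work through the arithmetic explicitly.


Fd = 0.5 * 1.225 * 0.771 * 0.365 * 14.38^2
= 0.5 * 1.225 * 0.771 * 0.365 * 206.7844
= 35.643 N

35.643 N


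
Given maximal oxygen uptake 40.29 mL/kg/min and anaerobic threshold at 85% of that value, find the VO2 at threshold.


Percentage as decimal = 0.85
VO2 at AT = 40.29 * 0.85 = 34.25 mL/kg/min

34.25 mL/kg/min


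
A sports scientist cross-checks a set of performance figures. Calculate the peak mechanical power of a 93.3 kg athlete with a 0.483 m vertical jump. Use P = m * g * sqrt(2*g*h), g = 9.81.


First, sqrt(2gh) = sqrt(2 * 9.81 * 0.483)
= sqrt(9.47646) = 3.078386 m/s
Power = 93.3 * 9.81 * 3.078386 = 2817.56 W

2817.56 W


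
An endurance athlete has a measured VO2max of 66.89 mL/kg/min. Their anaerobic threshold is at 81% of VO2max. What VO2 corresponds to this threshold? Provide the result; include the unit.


Anaerobic threshold VO2 = VO2max * 81%
= 66.89 * 0.81
= 54.18 mL/kg/min

54.18 mL/kg/min


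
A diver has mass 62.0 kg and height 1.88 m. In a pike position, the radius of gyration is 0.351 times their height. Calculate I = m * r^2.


r = 0.351 * 1.88 = 0.65988 m
I = m * r^2 = 62.0 * 0.435442 = 26.997 kg*m^2

26.997 kg*m^2


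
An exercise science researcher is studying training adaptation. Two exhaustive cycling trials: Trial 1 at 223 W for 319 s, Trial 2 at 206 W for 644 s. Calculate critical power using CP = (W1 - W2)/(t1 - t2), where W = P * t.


W1 = 223 * 319 = 71137 J
W2 = 206 * 644 = 132664 J
CP = (71137 - 132664) / (319 - 644)
= -61527 / -325
= 189.31 W

189.31 W


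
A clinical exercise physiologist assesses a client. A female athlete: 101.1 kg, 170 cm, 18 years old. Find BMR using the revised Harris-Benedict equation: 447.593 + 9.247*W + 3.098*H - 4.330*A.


Intercept = 447.593
Weight contribution = 9.247 * 101.1 = 934.8717
Height contribution = 3.098 * 170 = 526.66
Age contribution = 4.33 * 18 = 77.94
BMR = 447.593 + 934.8717 + 526.66 - 77.94
= 1831.18 kcal/day

1831.18 kcal/day


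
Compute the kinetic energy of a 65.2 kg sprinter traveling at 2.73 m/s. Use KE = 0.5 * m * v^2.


Velocity squared = 7.4529
KE = 0.5 * 65.2 * 7.4529 = 242.96 J

242.96 J


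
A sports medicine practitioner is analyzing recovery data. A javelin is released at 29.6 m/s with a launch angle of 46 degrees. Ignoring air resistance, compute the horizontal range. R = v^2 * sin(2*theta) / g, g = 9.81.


Launch speed squared = 876.16
sin(2 * 46 deg) = 0.999391
Range = 876.16 * 0.999391 / 9.81
= 89.259 m

89.259 m


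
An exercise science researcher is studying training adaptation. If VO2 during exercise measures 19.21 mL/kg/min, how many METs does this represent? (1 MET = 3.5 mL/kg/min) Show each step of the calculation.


METs = VO2 / 3.5 = 19.21 / 3.5 = 5.49

5.49 METs


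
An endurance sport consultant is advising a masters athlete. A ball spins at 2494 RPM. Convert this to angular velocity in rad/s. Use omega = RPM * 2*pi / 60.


omega = 2494 * 2 * pi / 60
= 2494 * 6.28318531 / 60
= 15670.264 / 60
= 261.171 rad/s

261.171 rad/s


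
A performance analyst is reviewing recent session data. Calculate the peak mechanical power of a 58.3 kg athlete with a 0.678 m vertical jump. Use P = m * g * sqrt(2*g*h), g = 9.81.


First, sqrt(2gh) = sqrt(2 * 9.81 * 0.678)
= sqrt(13.30236) = 3.64724 m/s
Power = 58.3 * 9.81 * 3.64724 = 2085.94 W

2085.94 W


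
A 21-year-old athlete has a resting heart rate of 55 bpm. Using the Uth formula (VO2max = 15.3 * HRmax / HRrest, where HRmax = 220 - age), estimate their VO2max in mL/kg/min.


HRmax = 220 - 21 = 199 bpm
Ratio = HRmax / HRrest = 199 / 55 = 3.6182
VO2max = 15.3 * 3.6182 = 55.36 mL/kg/min

55.36 mL/kg/min


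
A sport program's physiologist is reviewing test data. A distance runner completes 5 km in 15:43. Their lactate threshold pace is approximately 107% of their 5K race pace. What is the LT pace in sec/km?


Convert to seconds: 15 min 43 s = 943 s
Pace per km = 943 / 5 = 188.6 s/km
LT pace = 188.6 * 1.07 = 201.8 s/km

201.8 s/km


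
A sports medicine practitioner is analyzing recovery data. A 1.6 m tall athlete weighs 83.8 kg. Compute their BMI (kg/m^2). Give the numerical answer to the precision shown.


height^2 = 2.56 m^2
BMI = 83.8 / 2.56 = 32.73 kg/m^2

32.73 kg/m^2


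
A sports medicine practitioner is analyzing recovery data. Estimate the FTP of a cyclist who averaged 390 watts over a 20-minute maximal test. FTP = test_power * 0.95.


FTP = 390 * 0.95 = 370.5 W

370.5 W


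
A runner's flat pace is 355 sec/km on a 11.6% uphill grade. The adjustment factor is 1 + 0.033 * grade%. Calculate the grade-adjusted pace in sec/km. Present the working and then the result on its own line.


Factor = 1 + 0.033 * 11.6 = 1.3828
Adjusted pace = 355 * 1.3828
= 490.89 sec/km

490.89 s/km


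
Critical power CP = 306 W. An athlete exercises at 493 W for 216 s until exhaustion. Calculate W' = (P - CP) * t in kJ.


P - CP = 493 - 306 = 187 W
W' = 187 * 216 = 40392 J
= 40392 / 1000 = 40.392 kJ

40.392 kJ


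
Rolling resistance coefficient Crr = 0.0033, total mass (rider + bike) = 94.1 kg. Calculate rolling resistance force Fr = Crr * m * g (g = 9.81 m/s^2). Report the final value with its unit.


Fr = Crr * m * g
= 0.0033 * 94.1 * 9.81
= 3.046 N

3.046 N


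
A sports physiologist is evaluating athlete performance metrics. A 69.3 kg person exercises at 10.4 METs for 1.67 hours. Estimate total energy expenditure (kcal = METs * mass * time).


Energy = METs * mass(kg) * time(h)
= 10.4 * 69.3 * 1.67
= 1203.6 kcal

1203.6 kcal


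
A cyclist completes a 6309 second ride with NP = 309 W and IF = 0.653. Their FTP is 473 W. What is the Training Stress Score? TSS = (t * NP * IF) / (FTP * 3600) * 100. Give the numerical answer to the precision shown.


t * NP * IF = 6309 * 309 * 0.653 = 1273011.093
FTP * 3600 = 1702800
TSS = (1273011.093 / 1702800) * 100 = 74.76

74.76 TSS


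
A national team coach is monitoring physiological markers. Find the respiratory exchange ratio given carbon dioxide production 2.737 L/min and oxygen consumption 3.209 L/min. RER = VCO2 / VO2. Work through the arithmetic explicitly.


VCO2 = 2.737 L/min
VO2 = 3.209 L/min
RER = 2.737 / 3.209 = 0.8529

0.8529


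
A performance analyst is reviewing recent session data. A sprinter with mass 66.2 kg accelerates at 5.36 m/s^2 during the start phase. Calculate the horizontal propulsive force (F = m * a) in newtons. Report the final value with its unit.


F = m * a
= 66.2 * 5.36
= 354.83 N

354.83 N


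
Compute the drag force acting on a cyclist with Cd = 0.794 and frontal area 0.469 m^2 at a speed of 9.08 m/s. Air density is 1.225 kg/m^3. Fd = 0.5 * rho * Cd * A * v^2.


Step 1: v^2 = 82.4464
Step 2: Fd = 0.5 * 1.225 * 0.794 * 0.469 * 82.4464
= 18.805 N

18.805 N


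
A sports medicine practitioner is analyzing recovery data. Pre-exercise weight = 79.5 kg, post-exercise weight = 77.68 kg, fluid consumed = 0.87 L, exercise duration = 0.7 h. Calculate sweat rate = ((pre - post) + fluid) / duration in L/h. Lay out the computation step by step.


Weight loss = 79.5 - 77.68 = 1.82 kg (approx L)
Total sweat = 1.82 + 0.87 = 2.69 L
Sweat rate = 2.69 / 0.7 = 3.843 L/h

3.843 L/h


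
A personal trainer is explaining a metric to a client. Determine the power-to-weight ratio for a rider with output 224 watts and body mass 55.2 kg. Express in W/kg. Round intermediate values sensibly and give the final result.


P/W = 224 / 55.2 = 4.058 W/kg

4.058 W/kg


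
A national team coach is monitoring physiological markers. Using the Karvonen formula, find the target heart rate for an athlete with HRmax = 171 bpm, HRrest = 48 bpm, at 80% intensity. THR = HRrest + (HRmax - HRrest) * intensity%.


HRR = 171 - 48 = 123
THR = 48 + 123 * 0.8
= 48 + 98.4
= 146.4 bpm

146.4 bpm


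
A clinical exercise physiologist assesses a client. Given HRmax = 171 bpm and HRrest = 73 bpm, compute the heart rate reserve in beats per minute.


Heart rate reserve = maximum HR minus resting HR
HRR = 171 - 73 = 98 bpm

98 bpm


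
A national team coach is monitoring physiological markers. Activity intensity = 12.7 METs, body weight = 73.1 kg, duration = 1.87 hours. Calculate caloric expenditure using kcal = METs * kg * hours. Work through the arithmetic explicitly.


kcal = 12.7 * 73.1 * 1.87
= 928.37 * 1.87
= 1736.05 kcal

1736.05 kcal


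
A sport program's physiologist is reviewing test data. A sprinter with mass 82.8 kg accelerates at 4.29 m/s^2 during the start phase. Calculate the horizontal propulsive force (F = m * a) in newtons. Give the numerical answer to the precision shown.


F = m * a
= 82.8 * 4.29
= 355.21 N

355.21 N


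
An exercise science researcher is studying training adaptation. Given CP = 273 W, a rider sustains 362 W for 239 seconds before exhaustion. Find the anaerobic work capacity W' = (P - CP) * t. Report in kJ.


Excess power = 362 - 273 = 89 W
Work above CP = 89 * 239 = 21271 J
W' = 21.271 kJ

21.271 kJ


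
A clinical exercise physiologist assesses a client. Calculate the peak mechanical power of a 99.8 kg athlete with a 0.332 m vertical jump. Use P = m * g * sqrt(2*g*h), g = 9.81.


First, sqrt(2gh) = sqrt(2 * 9.81 * 0.332)
= sqrt(6.51384) = 2.552223 m/s
Power = 99.8 * 9.81 * 2.552223 = 2498.72 W

2498.72 W


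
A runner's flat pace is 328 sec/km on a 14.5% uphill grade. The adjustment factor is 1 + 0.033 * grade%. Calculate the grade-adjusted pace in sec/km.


Factor = 1 + 0.033 * 14.5 = 1.4785
Adjusted pace = 328 * 1.4785
= 484.95 sec/km

484.95 s/km


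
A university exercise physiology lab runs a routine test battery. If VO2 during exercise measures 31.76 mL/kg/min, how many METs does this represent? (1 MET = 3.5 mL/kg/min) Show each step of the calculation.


METs = VO2 / 3.5 = 31.76 / 3.5 = 9.07

9.07 METs


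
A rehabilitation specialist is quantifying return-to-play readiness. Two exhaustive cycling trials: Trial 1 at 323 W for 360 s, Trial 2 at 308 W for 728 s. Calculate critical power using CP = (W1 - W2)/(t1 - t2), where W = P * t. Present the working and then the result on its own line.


W1 = 323 * 360 = 116280 J
W2 = 308 * 728 = 224224 J
CP = (116280 - 224224) / (360 - 728)
= -107944 / -368
= 293.33 W

293.33 W


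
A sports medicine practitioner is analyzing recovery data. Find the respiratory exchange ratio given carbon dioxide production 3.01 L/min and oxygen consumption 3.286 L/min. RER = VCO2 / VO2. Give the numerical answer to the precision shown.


VCO2 = 3.01 L/min
VO2 = 3.286 L/min
RER = 3.01 / 3.286 = 0.916

0.916
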